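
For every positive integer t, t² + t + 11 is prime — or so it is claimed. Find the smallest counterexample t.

t = 10

For t = 1, 2, 3, 4, 5, 6, 7, 8, 9 the conclusion holds.
t = 10: t² + t + 11 = 121 = 11 × 11, composite.
So t = 10 is the smallest counterexample.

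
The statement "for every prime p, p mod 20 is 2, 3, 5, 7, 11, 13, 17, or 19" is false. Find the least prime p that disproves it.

p = 29

For p = 2, 3, 5, 7, 11, 13, 17, 19, 23 the conclusion holds.
p = 29: 29 mod 20 = 9 — not in {2, 3, 5, 7, 11, 13, 17, 19}.
So p = 29 is the smallest counterexample.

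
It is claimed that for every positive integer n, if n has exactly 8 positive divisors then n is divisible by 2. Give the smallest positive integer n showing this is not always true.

Check each positive integer n in order until n has exactly 8 positive divisors but n is not divisible by 2.
For n = 24, 30, 40, 42, …, 88, 102, 104 the conclusion holds.
n = 105: τ(105) = 8; 105 mod 2 = 1.

n = 105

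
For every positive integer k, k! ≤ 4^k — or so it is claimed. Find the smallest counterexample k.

k = 9

Check each positive integer k in order until k! > 4^k.
k = 1: k! = 1 and 4^k = 4, so 1 ≤ 4.
k = 2: k! = 2 and 4^k = 16, so 2 ≤ 16.
k = 3: k! = 6 and 4^k = 64, so 6 ≤ 64.
k = 4: k! = 24 and 4^k = 256, so 24 ≤ 256.
k = 5: k! = 120 and 4^k = 1024, so 120 ≤ 1024.
k = 6: k! = 720 and 4^k = 4096, so 720 ≤ 4096.
k = 7: k! = 5040 and 4^k = 16384, so 5040 ≤ 16384.
k = 8: k! = 40320 and 4^k = 65536, so 40320 ≤ 65536.
k = 9: k! = 362880 and 4^k = 262144, so 362880 > 262144.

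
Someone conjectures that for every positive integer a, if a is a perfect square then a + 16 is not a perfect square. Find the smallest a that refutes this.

a = 9

We need the least positive integer a for which a is a perfect square but a + 16 is a perfect square.
For a = 1, 4 the conclusion holds.
a = 9: 9 = 3² and 9 + 16 = 25 = 5².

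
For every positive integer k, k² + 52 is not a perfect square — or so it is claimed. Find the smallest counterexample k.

k = 12

A counterexample is any positive integer k such that k² + 52 is a perfect square; we check each in order.
For k = 1, 2, 3, 4, …, 9, 10, 11 the conclusion holds.
k = 12: 12² + 52 = 196 = 14², a perfect square.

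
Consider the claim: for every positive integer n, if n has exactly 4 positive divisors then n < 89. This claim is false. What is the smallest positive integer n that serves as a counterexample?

We need the least positive integer n for which n has exactly 4 positive divisors but the claim fails.
For n = 6, 8, 10, 14, …, 85, 86, 87 the conclusion holds.
n = 91: τ(91) = 4; 91 ≥ 89.

n = 91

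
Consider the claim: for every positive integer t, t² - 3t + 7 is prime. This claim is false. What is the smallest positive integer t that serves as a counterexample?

A counterexample is any positive integer t such that t² - 3t + 7 is not prime; we check each in order.
The first 5 eligible values, up to t = 5, all satisfy the conclusion.
t = 6: t² - 3t + 7 = 25 = 5 × 5, composite.

t = 6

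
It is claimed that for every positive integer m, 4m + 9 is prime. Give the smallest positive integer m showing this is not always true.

m = 3

For m = 1, 2 the conclusion holds.
m = 3: 4m + 9 = 21 = 3 × 7, composite.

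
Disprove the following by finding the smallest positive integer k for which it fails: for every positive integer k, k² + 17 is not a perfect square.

k = 8

A counterexample is any positive integer k such that k² + 17 is a perfect square; we check each in order.
k = 1: 1² + 17 = 18, not a perfect square.
k = 2: 2² + 17 = 21, not a perfect square.
k = 3: 3² + 17 = 26, not a perfect square.
k = 4: 4² + 17 = 33, not a perfect square.
k = 5: 5² + 17 = 42, not a perfect square.
k = 6: 6² + 17 = 53, not a perfect square.
k = 7: 7² + 17 = 66, not a perfect square.
k = 8: 8² + 17 = 81 = 9², a perfect square.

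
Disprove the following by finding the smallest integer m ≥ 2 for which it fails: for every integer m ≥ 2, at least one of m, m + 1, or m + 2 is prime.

m = 8

Check each integer m ≥ 2 in order until m, m + 1, m + 2 are all composite.
The first 6 eligible values, up to m = 7, all satisfy the conclusion.
m = 8: 8 = 2 × 4; 9 = 3 × 3; 10 = 2 × 5 — all composite.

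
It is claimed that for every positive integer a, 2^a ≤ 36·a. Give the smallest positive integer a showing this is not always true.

a = 9

A counterexample is any positive integer a such that 2^a > 36·a; we check each in order.
The first 8 eligible values, up to a = 8, all satisfy the conclusion.
a = 9: 2^a = 512 and 36·a = 324, so 512 > 324.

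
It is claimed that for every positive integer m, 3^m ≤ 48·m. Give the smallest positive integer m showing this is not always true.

The first 4 eligible values, up to m = 4, all satisfy the conclusion.
m = 5: 3^m = 243 and 48·m = 240, so 243 > 240.
Hence m = 5 is a counterexample.

m = 5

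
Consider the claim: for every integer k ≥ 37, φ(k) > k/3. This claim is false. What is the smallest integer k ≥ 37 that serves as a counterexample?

k = 42

We need the least integer k ≥ 37 for which the claim fails.
For k = 37, 38, 39, 40, 41 the conclusion holds.
k = 42: φ(42) = 12 and 42/3 = 14, so φ(42) ≤ 42/3.
Thus k = 42 disproves the claim, and no smaller k works.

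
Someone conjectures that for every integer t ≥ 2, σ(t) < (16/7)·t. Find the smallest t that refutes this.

We need the least integer t ≥ 2 for which the claim fails.
For t = 2, 3, 4, 5, 6, 7, 8, 9, 10, 11 the conclusion holds.
t = 12: σ(12) = 28; 28 ≥ 192/7.
Thus t = 12 disproves the claim, and no smaller t works.

t = 12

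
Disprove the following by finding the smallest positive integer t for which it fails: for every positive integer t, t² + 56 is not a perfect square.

We need the least positive integer t for which t² + 56 is a perfect square.
The first 4 eligible values, up to t = 4, all satisfy the conclusion.
t = 5: 5² + 56 = 81 = 9², a perfect square.

t = 5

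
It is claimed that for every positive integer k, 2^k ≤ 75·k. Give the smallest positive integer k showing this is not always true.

A counterexample is any positive integer k such that 2^k > 75·k; we check each in order.
For k = 1, 2, 3, 4, 5, 6, 7, 8, 9 the conclusion holds.
k = 10: 2^k = 1024 and 75·k = 750, so 1024 > 750.

k = 10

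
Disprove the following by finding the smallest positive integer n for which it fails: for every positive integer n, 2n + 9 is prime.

n = 3

Check each positive integer n in order until 2n + 9 is not prime.
n = 1: 2n + 9 = 11, prime.
n = 2: 2n + 9 = 13, prime.
n = 3: 2n + 9 = 15 = 3 × 5, composite.
Thus n = 3 disproves the claim, and no smaller n works.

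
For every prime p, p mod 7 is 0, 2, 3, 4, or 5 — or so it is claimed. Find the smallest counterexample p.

p = 13

A counterexample is any prime p such that the claim fails; we check each in order.
For p = 2, 3, 5, 7, 11 the conclusion holds.
p = 13: 13 mod 7 = 6 — not in {0, 2, 3, 4, 5}.
So p = 13 is the smallest counterexample.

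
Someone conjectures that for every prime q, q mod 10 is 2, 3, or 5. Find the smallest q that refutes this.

Check each prime q in order until the claim fails.
q = 2: 2 mod 10 = 2.
q = 3: 3 mod 10 = 3.
q = 5: 5 mod 10 = 5.
q = 7: 7 mod 10 = 7 — not in {2, 3, 5}.
Thus q = 7 disproves the claim, and no smaller q works.

q = 7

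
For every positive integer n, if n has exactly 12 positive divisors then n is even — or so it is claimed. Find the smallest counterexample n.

n = 315

The first 24 eligible values, up to n = 308, all satisfy the conclusion.
n = 315: divisors of 315: 12 divisors; 315 is odd.
Thus n = 315 disproves the claim, and no smaller n works.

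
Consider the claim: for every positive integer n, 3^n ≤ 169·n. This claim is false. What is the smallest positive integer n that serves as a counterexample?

n = 7

Check each positive integer n in order until 3^n > 169·n.
For n = 1, 2, 3, 4, 5, 6 the conclusion holds.
n = 7: 3^n = 2187 and 169·n = 1183, so 2187 > 1183.
So n = 7 is the smallest counterexample.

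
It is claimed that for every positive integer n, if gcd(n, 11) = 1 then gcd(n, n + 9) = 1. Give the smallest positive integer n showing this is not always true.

n = 3

n = 1: gcd(1, 10) = 1.
n = 2: gcd(2, 11) = 1.
n = 3: gcd(3, 12) = 3.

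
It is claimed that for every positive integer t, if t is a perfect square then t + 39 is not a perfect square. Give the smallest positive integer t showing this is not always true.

t = 25

We need the least positive integer t for which t is a perfect square but t + 39 is a perfect square.
The first 4 eligible values, up to t = 16, all satisfy the conclusion.
t = 25: 25 = 5² and 25 + 39 = 64 = 8².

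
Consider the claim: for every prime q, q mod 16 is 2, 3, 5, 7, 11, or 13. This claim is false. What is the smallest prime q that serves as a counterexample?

The first 6 eligible values, up to q = 13, all satisfy the conclusion.
q = 17: 17 mod 16 = 1 — not in {2, 3, 5, 7, 11, 13}.

q = 17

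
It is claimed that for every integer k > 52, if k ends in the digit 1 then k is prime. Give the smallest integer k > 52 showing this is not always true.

k = 61: 61 ends in 1 and is prime.
k = 71: 71 ends in 1 and is prime.
k = 81: 81 ends in 1; 81 = 3 × 27, composite.

k = 81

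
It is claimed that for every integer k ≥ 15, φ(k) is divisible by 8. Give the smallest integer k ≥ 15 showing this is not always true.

We need the least integer k ≥ 15 for which φ(k) is not divisible by 8.
For k = 15, 16, 17 the conclusion holds.
k = 18: φ(18) = 6; 6 mod 8 = 6.
So k = 18 is the smallest counterexample.

k = 18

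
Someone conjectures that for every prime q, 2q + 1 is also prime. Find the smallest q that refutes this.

We need the least prime q for which 2q + 1 is not prime.
q = 2: 2q + 1 = 5, prime.
q = 3: 2q + 1 = 7, prime.
q = 5: 2q + 1 = 11, prime.
q = 7: 2q + 1 = 15 = 3 × 5, not prime.
So q = 7 is the smallest counterexample.

q = 7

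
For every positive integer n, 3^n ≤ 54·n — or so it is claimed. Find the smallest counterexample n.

n = 6

A counterexample is any positive integer n such that 3^n > 54·n; we check each in order.
For n = 1, 2, 3, 4, 5 the conclusion holds.
n = 6: 3^n = 729 and 54·n = 324, so 729 > 324.
So n = 6 is the smallest counterexample.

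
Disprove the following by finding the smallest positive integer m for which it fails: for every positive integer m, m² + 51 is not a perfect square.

The first 6 eligible values, up to m = 6, all satisfy the conclusion.
m = 7: 7² + 51 = 100 = 10², a perfect square.
Hence m = 7 is a counterexample.

m = 7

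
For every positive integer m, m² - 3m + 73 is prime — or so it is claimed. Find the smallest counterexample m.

m = 4

Check each positive integer m in order until m² - 3m + 73 is not prime.
m = 1: m² - 3m + 73 = 71, prime.
m = 2: m² - 3m + 73 = 71, prime.
m = 3: m² - 3m + 73 = 73, prime.
m = 4: m² - 3m + 73 = 77 = 7 × 11, composite.
So m = 4 is the smallest counterexample.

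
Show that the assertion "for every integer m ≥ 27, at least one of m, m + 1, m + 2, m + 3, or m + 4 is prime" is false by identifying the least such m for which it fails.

A counterexample is any integer m ≥ 27 such that m, m + 1, m + 2, m + 3, m + 4 are all composite; we check each in order.
For m = 27, 28, 29, 30, 31 the conclusion holds.
m = 32: 32 = 2 × 16; 33 = 3 × 11; 34 = 2 × 17; 35 = 5 × 7; 36 = 2 × 18 — all composite.
Thus m = 32 disproves the claim, and no smaller m works.

m = 32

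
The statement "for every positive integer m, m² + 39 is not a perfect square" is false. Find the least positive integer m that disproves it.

m = 5

A counterexample is any positive integer m such that m² + 39 is a perfect square; we check each in order.
m = 1: 1² + 39 = 40, not a perfect square.
m = 2: 2² + 39 = 43, not a perfect square.
m = 3: 3² + 39 = 48, not a perfect square.
m = 4: 4² + 39 = 55, not a perfect square.
m = 5: 5² + 39 = 64 = 8², a perfect square.
Hence m = 5 is a counterexample.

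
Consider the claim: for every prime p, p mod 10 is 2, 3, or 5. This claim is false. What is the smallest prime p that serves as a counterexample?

We need the least prime p for which the claim fails.
For p = 2, 3, 5 the conclusion holds.
p = 7: 7 mod 10 = 7 — not in {2, 3, 5}.
Hence p = 7 is a counterexample.

p = 7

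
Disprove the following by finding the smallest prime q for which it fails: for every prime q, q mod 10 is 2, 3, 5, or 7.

q = 11

A counterexample is any prime q such that the claim fails; we check each in order.
q = 2: 2 mod 10 = 2.
q = 3: 3 mod 10 = 3.
q = 5: 5 mod 10 = 5.
q = 7: 7 mod 10 = 7.
q = 11: 11 mod 10 = 1 — not in {2, 3, 5, 7}.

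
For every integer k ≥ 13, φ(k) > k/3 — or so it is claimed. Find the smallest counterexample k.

k = 18

Check each integer k ≥ 13 in order until the claim fails.
The first 5 eligible values, up to k = 17, all satisfy the conclusion.
k = 18: φ(18) = 6 and 18/3 = 6, so φ(18) ≤ 18/3.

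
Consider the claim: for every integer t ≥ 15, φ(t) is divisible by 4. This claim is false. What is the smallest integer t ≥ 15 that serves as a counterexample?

t = 18

We need the least integer t ≥ 15 for which φ(t) is not divisible by 4.
t = 15: φ(15) = 8; 8 mod 4 = 0.
t = 16: φ(16) = 8; 8 mod 4 = 0.
t = 17: φ(17) = 16; 16 mod 4 = 0.
t = 18: φ(18) = 6; 6 mod 4 = 2.
Hence t = 18 is a counterexample.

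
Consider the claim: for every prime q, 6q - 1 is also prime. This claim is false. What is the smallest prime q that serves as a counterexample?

q = 11

Check each prime q in order until 6q - 1 is not prime.
q = 2: 6q - 1 = 11, prime.
q = 3: 6q - 1 = 17, prime.
q = 5: 6q - 1 = 29, prime.
q = 7: 6q - 1 = 41, prime.
q = 11: 6q - 1 = 65 = 5 × 13, not prime.
Thus q = 11 disproves the claim, and no smaller q works.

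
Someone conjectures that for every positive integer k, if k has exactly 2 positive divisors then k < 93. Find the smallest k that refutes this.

We need the least positive integer k for which k has exactly 2 positive divisors but the claim fails.
For k = 2, 3, 5, 7, …, 79, 83, 89 the conclusion holds.
k = 97: τ(97) = 2; 97 ≥ 93.

k = 97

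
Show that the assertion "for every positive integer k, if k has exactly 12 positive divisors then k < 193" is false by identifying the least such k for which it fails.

k = 198

A counterexample is any positive integer k such that k has exactly 12 positive divisors but the claim fails; we check each in order.
For k = 60, 72, 84, 90, …, 150, 156, 160 the conclusion holds.
k = 198: τ(198) = 12; 198 ≥ 193.
So k = 198 is the smallest counterexample.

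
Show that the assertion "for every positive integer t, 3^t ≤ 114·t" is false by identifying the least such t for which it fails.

t = 6

Check each positive integer t in order until 3^t > 114·t.
For t = 1, 2, 3, 4, 5 the conclusion holds.
t = 6: 3^t = 729 and 114·t = 684, so 729 > 684.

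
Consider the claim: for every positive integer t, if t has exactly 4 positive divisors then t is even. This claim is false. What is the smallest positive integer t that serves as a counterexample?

t = 15

Check each positive integer t in order until t has exactly 4 positive divisors but t is odd.
For t = 6, 8, 10, 14 the conclusion holds.
t = 15: divisors of 15: 1, 3, 5, 15; 15 is odd.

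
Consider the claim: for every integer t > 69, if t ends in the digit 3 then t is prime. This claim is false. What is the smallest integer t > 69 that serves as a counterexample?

We need the least integer t > 69 for which t ends in the digit 3 but t is not prime.
For t = 73, 83 the conclusion holds.
t = 93: 93 ends in 3; 93 = 3 × 31, composite.

t = 93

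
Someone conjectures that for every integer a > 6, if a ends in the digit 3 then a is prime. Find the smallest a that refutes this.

a = 33

A counterexample is any integer a > 6 such that a ends in the digit 3 but a is not prime; we check each in order.
For a = 13, 23 the conclusion holds.
a = 33: 33 ends in 3; 33 = 3 × 11, composite.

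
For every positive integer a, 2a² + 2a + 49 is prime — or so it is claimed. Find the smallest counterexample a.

We need the least positive integer a for which 2a² + 2a + 49 is not prime.
The first 5 eligible values, up to a = 5, all satisfy the conclusion.
a = 6: 2a² + 2a + 49 = 133 = 7 × 19, composite.
Hence a = 6 is a counterexample.

a = 6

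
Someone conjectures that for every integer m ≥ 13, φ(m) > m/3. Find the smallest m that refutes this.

m = 18

A counterexample is any integer m ≥ 13 such that the claim fails; we check each in order.
For m = 13, 14, 15, 16, 17 the conclusion holds.
m = 18: φ(18) = 6 and 18/3 = 6, so φ(18) ≤ 18/3.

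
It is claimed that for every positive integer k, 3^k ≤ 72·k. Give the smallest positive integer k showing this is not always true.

k = 6

We need the least positive integer k for which 3^k > 72·k.
For k = 1, 2, 3, 4, 5 the conclusion holds.
k = 6: 3^k = 729 and 72·k = 432, so 729 > 432.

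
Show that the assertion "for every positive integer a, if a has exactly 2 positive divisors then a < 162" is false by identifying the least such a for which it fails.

a = 163

For a = 2, 3, 5, 7, …, 149, 151, 157 the conclusion holds.
a = 163: τ(163) = 2; 163 ≥ 162.
Thus a = 163 disproves the claim, and no smaller a works.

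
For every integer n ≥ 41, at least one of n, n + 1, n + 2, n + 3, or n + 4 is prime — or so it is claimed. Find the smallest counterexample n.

n = 48

A counterexample is any integer n ≥ 41 such that n, n + 1, n + 2, n + 3, n + 4 are all composite; we check each in order.
For n = 41, 42, 43, 44, 45, 46, 47 the conclusion holds.
n = 48: 48 = 2 × 24; 49 = 7 × 7; 50 = 2 × 25; 51 = 3 × 17; 52 = 2 × 26 — all composite.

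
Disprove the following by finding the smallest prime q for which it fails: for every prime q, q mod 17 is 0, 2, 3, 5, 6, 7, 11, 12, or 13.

q = 31

We need the least prime q for which the claim fails.
The first 10 eligible values, up to q = 29, all satisfy the conclusion.
q = 31: 31 mod 17 = 14 — not in {0, 2, 3, 5, 6, 7, 11, 12, 13}.
Hence q = 31 is a counterexample.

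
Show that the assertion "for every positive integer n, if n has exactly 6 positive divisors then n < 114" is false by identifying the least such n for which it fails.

n = 116

A counterexample is any positive integer n such that n has exactly 6 positive divisors but the claim fails; we check each in order.
For n = 12, 18, 20, 28, …, 92, 98, 99 the conclusion holds.
n = 116: τ(116) = 6; 116 ≥ 114.
So n = 116 is the smallest counterexample.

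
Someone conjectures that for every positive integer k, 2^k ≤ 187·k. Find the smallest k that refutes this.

The first 11 eligible values, up to k = 11, all satisfy the conclusion.
k = 12: 2^k = 4096 and 187·k = 2244, so 4096 > 2244.
So k = 12 is the smallest counterexample.

k = 12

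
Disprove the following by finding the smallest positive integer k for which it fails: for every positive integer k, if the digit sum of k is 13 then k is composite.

k = 67

A counterexample is any positive integer k such that the digit sum of k is 13 but k is prime; we check each in order.
k = 49: digit sum 13; 49 is composite.
k = 58: digit sum 13; 58 is composite.
k = 67: digit sum 13; 67 is prime, not composite.
Thus k = 67 disproves the claim, and no smaller k works.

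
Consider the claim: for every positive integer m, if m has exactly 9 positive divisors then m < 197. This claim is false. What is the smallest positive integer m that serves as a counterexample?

m = 225

A counterexample is any positive integer m such that m has exactly 9 positive divisors but the claim fails; we check each in order.
m = 36: τ(36) = 9; 36 < 197.
m = 100: τ(100) = 9; 100 < 197.
m = 196: τ(196) = 9; 196 < 197.
m = 225: τ(225) = 9; 225 ≥ 197.
So m = 225 is the smallest counterexample.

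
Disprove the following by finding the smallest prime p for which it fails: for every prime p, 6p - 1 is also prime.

p = 11

The first 4 eligible values, up to p = 7, all satisfy the conclusion.
p = 11: 6p - 1 = 65 = 5 × 13, not prime.
So p = 11 is the smallest counterexample.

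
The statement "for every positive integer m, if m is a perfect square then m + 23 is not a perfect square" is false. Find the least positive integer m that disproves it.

A counterexample is any positive integer m such that m is a perfect square but m + 23 is a perfect square; we check each in order.
For m = 1, 4, 9, 16, 25, 36, 49, 64, 81, 100 the conclusion holds.
m = 121: 121 = 11² and 121 + 23 = 144 = 12².

m = 121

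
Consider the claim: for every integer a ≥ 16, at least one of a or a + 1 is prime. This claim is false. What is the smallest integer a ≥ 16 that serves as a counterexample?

a = 16: 17 is prime.
a = 17: 17 is prime.
a = 18: 19 is prime.
a = 19: 19 is prime.
a = 20: 20 = 2 × 10; 21 = 3 × 7 — both composite.

a = 20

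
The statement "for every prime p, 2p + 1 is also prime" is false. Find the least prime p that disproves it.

p = 7

A counterexample is any prime p such that 2p + 1 is not prime; we check each in order.
For p = 2, 3, 5 the conclusion holds.
p = 7: 2p + 1 = 15 = 3 × 5, not prime.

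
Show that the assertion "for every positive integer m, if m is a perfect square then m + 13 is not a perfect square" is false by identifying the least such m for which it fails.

m = 36

The first 5 eligible values, up to m = 25, all satisfy the conclusion.
m = 36: 36 = 6² and 36 + 13 = 49 = 7².
Thus m = 36 disproves the claim, and no smaller m works.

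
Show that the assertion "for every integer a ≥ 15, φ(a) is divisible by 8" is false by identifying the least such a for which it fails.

We need the least integer a ≥ 15 for which φ(a) is not divisible by 8.
For a = 15, 16, 17 the conclusion holds.
a = 18: φ(18) = 6; 6 mod 8 = 6.

a = 18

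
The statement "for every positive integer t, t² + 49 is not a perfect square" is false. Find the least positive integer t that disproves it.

t = 24

For t = 1, 2, 3, 4, …, 21, 22, 23 the conclusion holds.
t = 24: 24² + 49 = 625 = 25², a perfect square.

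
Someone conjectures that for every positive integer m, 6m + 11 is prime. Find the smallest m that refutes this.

We need the least positive integer m for which 6m + 11 is not prime.
m = 1: 6m + 11 = 17, prime.
m = 2: 6m + 11 = 23, prime.
m = 3: 6m + 11 = 29, prime.
m = 4: 6m + 11 = 35 = 5 × 7, composite.
Hence m = 4 is a counterexample.

m = 4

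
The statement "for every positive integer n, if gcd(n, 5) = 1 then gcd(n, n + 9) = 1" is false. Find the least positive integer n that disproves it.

n = 3

Check each positive integer n in order until gcd(n, 5) = 1 but gcd(n, n + 9) > 1.
For n = 1, 2 the conclusion holds.
n = 3: gcd(3, 12) = 3.
So n = 3 is the smallest counterexample.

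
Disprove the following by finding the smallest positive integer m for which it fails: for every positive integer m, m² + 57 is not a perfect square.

A counterexample is any positive integer m such that m² + 57 is a perfect square; we check each in order.
For m = 1, 2, 3, 4, 5, 6, 7 the conclusion holds.
m = 8: 8² + 57 = 121 = 11², a perfect square.
Thus m = 8 disproves the claim, and no smaller m works.

m = 8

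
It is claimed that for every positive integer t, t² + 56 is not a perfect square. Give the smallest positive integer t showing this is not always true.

A counterexample is any positive integer t such that t² + 56 is a perfect square; we check each in order.
For t = 1, 2, 3, 4 the conclusion holds.
t = 5: 5² + 56 = 81 = 9², a perfect square.

t = 5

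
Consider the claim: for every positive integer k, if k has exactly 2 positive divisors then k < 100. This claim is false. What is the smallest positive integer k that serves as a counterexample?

We need the least positive integer k for which k has exactly 2 positive divisors but the claim fails.
For k = 2, 3, 5, 7, …, 83, 89, 97 the conclusion holds.
k = 101: τ(101) = 2; 101 ≥ 100.

k = 101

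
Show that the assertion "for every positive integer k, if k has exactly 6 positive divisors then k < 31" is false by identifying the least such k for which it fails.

k = 32

A counterexample is any positive integer k such that k has exactly 6 positive divisors but the claim fails; we check each in order.
For k = 12, 18, 20, 28 the conclusion holds.
k = 32: τ(32) = 6; 32 ≥ 31.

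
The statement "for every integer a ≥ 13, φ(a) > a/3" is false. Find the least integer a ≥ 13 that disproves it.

A counterexample is any integer a ≥ 13 such that the claim fails; we check each in order.
a = 13: φ(13) = 12 and 13/3 = 13/3, so φ(13) > 13/3.
a = 14: φ(14) = 6 and 14/3 = 14/3, so φ(14) > 14/3.
a = 15: φ(15) = 8 and 15/3 = 5, so φ(15) > 15/3.
a = 16: φ(16) = 8 and 16/3 = 16/3, so φ(16) > 16/3.
a = 17: φ(17) = 16 and 17/3 = 17/3, so φ(17) > 17/3.
a = 18: φ(18) = 6 and 18/3 = 6, so φ(18) ≤ 18/3.
Thus a = 18 disproves the claim, and no smaller a works.

a = 18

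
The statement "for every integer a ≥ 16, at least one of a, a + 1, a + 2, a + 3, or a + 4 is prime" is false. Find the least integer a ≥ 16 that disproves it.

a = 24

Check each integer a ≥ 16 in order until a, a + 1, a + 2, a + 3, a + 4 are all composite.
The first 8 eligible values, up to a = 23, all satisfy the conclusion.
a = 24: 24 = 2 × 12; 25 = 5 × 5; 26 = 2 × 13; 27 = 3 × 9; 28 = 2 × 14 — all composite.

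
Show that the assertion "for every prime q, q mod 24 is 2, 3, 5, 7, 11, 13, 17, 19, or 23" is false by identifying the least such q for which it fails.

q = 73

Check each prime q in order until the claim fails.
The first 20 eligible values, up to q = 71, all satisfy the conclusion.
q = 73: 73 mod 24 = 1 — not in {2, 3, 5, 7, 11, 13, 17, 19, 23}.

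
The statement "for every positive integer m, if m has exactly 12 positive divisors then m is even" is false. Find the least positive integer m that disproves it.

Check each positive integer m in order until m has exactly 12 positive divisors but m is odd.
For m = 60, 72, 84, 90, …, 294, 306, 308 the conclusion holds.
m = 315: divisors of 315: 12 divisors; 315 is odd.
Hence m = 315 is a counterexample.

m = 315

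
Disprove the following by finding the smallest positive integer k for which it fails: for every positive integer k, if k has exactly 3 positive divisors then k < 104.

k = 4: τ(4) = 3; 4 < 104.
k = 9: τ(9) = 3; 9 < 104.
k = 25: τ(25) = 3; 25 < 104.
k = 49: τ(49) = 3; 49 < 104.
k = 121: τ(121) = 3; 121 ≥ 104.
So k = 121 is the smallest counterexample.

k = 121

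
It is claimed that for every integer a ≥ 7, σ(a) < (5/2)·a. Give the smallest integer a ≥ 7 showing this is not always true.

Check each integer a ≥ 7 in order until the claim fails.
The first 17 eligible values, up to a = 23, all satisfy the conclusion.
a = 24: σ(24) = 60; 60 ≥ 60.
Hence a = 24 is a counterexample.

a = 24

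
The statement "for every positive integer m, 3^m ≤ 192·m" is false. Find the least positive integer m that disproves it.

m = 7

A counterexample is any positive integer m such that 3^m > 192·m; we check each in order.
For m = 1, 2, 3, 4, 5, 6 the conclusion holds.
m = 7: 3^m = 2187 and 192·m = 1344, so 2187 > 1344.
Hence m = 7 is a counterexample.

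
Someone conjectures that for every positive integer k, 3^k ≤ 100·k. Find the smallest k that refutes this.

k = 6

A counterexample is any positive integer k such that 3^k > 100·k; we check each in order.
The first 5 eligible values, up to k = 5, all satisfy the conclusion.
k = 6: 3^k = 729 and 100·k = 600, so 729 > 600.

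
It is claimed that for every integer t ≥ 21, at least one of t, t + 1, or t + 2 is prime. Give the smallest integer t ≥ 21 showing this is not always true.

A counterexample is any integer t ≥ 21 such that t, t + 1, t + 2 are all composite; we check each in order.
For t = 21, 22, 23 the conclusion holds.
t = 24: 24 = 2 × 12; 25 = 5 × 5; 26 = 2 × 13 — all composite.
So t = 24 is the smallest counterexample.

t = 24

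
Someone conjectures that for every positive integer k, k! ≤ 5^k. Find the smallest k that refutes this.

k = 12

A counterexample is any positive integer k such that k! > 5^k; we check each in order.
For k = 1, 2, 3, 4, …, 9, 10, 11 the conclusion holds.
k = 12: k! = 479001600 and 5^k = 244140625, so 479001600 > 244140625.
Hence k = 12 is a counterexample.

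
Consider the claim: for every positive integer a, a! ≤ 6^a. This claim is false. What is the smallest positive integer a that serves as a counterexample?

a = 14

Check each positive integer a in order until a! > 6^a.
For a = 1, 2, 3, 4, …, 11, 12, 13 the conclusion holds.
a = 14: a! = 87178291200 and 6^a = 78364164096, so 87178291200 > 78364164096.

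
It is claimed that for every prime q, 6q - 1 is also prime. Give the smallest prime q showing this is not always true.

q = 11

We need the least prime q for which 6q - 1 is not prime.
q = 2: 6q - 1 = 11, prime.
q = 3: 6q - 1 = 17, prime.
q = 5: 6q - 1 = 29, prime.
q = 7: 6q - 1 = 41, prime.
q = 11: 6q - 1 = 65 = 5 × 13, not prime.
Thus q = 11 disproves the claim, and no smaller q works.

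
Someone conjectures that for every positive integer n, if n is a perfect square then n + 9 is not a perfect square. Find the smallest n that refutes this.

We need the least positive integer n for which n is a perfect square but n + 9 is a perfect square.
For n = 1, 4, 9 the conclusion holds.
n = 16: 16 = 4² and 16 + 9 = 25 = 5².

n = 16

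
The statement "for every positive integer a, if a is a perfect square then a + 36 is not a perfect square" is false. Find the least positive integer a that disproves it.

For a = 1, 4, 9, 16, 25, 36, 49 the conclusion holds.
a = 64: 64 = 8² and 64 + 36 = 100 = 10².
So a = 64 is the smallest counterexample.

a = 64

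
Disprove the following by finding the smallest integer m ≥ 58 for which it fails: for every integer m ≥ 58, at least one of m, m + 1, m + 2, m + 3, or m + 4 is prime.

A counterexample is any integer m ≥ 58 such that m, m + 1, m + 2, m + 3, m + 4 are all composite; we check each in order.
m = 58: 59 is prime.
m = 59: 59 is prime.
m = 60: 61 is prime.
m = 61: 61 is prime.
m = 62: 62 = 2 × 31; 63 = 3 × 21; 64 = 2 × 32; 65 = 5 × 13; 66 = 2 × 33 — all composite.

m = 62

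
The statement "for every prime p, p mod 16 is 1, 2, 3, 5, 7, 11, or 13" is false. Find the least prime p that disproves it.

p = 31

We need the least prime p for which the claim fails.
For p = 2, 3, 5, 7, 11, 13, 17, 19, 23, 29 the conclusion holds.
p = 31: 31 mod 16 = 15 — not in {1, 2, 3, 5, 7, 11, 13}.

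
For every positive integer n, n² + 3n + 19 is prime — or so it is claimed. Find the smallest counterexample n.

n = 15

A counterexample is any positive integer n such that n² + 3n + 19 is not prime; we check each in order.
For n = 1, 2, 3, 4, …, 12, 13, 14 the conclusion holds.
n = 15: n² + 3n + 19 = 289 = 17 × 17, composite.
Hence n = 15 is a counterexample.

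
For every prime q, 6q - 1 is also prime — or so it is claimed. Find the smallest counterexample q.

q = 11

We need the least prime q for which 6q - 1 is not prime.
The first 4 eligible values, up to q = 7, all satisfy the conclusion.
q = 11: 6q - 1 = 65 = 5 × 13, not prime.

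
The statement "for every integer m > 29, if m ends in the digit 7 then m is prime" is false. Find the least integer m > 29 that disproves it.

m = 37: 37 ends in 7 and is prime.
m = 47: 47 ends in 7 and is prime.
m = 57: 57 ends in 7; 57 = 3 × 19, composite.
So m = 57 is the smallest counterexample.

m = 57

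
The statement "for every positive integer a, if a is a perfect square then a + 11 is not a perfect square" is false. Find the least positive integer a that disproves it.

a = 25

A counterexample is any positive integer a such that a is a perfect square but a + 11 is a perfect square; we check each in order.
For a = 1, 4, 9, 16 the conclusion holds.
a = 25: 25 = 5² and 25 + 11 = 36 = 6².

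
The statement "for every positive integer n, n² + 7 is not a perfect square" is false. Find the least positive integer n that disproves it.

For n = 1, 2 the conclusion holds.
n = 3: 3² + 7 = 16 = 4², a perfect square.

n = 3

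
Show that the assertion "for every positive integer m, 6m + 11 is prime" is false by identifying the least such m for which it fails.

m = 4

Check each positive integer m in order until 6m + 11 is not prime.
For m = 1, 2, 3 the conclusion holds.
m = 4: 6m + 11 = 35 = 5 × 7, composite.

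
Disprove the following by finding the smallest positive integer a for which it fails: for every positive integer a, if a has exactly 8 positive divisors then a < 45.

a = 54

a = 24: τ(24) = 8; 24 < 45.
a = 30: τ(30) = 8; 30 < 45.
a = 40: τ(40) = 8; 40 < 45.
a = 42: τ(42) = 8; 42 < 45.
a = 54: τ(54) = 8; 54 ≥ 45.
So a = 54 is the smallest counterexample.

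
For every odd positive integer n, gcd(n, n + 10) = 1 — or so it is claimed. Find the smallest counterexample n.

n = 5

We need the least odd positive integer n for which gcd(n, n + 10) > 1.
For n = 1, 3 the conclusion holds.
n = 5: gcd(5, 15) = 5.
Thus n = 5 disproves the claim, and no smaller n works.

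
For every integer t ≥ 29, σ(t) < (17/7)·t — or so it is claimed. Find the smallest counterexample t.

t = 36

Check each integer t ≥ 29 in order until the claim fails.
t = 29: σ(29) = 30; 30 < 493/7.
t = 30: σ(30) = 72; 72 < 510/7.
t = 31: σ(31) = 32; 32 < 527/7.
t = 32: σ(32) = 63; 63 < 544/7.
t = 33: σ(33) = 48; 48 < 561/7.
t = 34: σ(34) = 54; 54 < 578/7.
t = 35: σ(35) = 48; 48 < 85.
t = 36: σ(36) = 91; 91 ≥ 612/7.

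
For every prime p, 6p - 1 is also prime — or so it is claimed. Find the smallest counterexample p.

Check each prime p in order until 6p - 1 is not prime.
p = 2: 6p - 1 = 11, prime.
p = 3: 6p - 1 = 17, prime.
p = 5: 6p - 1 = 29, prime.
p = 7: 6p - 1 = 41, prime.
p = 11: 6p - 1 = 65 = 5 × 13, not prime.
Hence p = 11 is a counterexample.

p = 11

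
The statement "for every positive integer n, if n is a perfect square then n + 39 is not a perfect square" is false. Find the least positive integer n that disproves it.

n = 25

We need the least positive integer n for which n is a perfect square but n + 39 is a perfect square.
For n = 1, 4, 9, 16 the conclusion holds.
n = 25: 25 = 5² and 25 + 39 = 64 = 8².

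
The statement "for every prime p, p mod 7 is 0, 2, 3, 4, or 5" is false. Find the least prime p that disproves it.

A counterexample is any prime p such that the claim fails; we check each in order.
The first 5 eligible values, up to p = 11, all satisfy the conclusion.
p = 13: 13 mod 7 = 6 — not in {0, 2, 3, 4, 5}.
So p = 13 is the smallest counterexample.

p = 13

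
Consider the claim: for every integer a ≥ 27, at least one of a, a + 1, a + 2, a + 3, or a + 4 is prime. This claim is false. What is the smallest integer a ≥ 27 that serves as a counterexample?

a = 32

We need the least integer a ≥ 27 for which a, a + 1, a + 2, a + 3, a + 4 are all composite.
The first 5 eligible values, up to a = 31, all satisfy the conclusion.
a = 32: 32 = 2 × 16; 33 = 3 × 11; 34 = 2 × 17; 35 = 5 × 7; 36 = 2 × 18 — all composite.
Thus a = 32 disproves the claim, and no smaller a works.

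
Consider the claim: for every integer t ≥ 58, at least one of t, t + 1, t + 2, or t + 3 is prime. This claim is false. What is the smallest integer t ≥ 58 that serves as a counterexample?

A counterexample is any integer t ≥ 58 such that t, t + 1, t + 2, t + 3 are all composite; we check each in order.
The first 4 eligible values, up to t = 61, all satisfy the conclusion.
t = 62: 62 = 2 × 31; 63 = 3 × 21; 64 = 2 × 32; 65 = 5 × 13 — all composite.
Thus t = 62 disproves the claim, and no smaller t works.

t = 62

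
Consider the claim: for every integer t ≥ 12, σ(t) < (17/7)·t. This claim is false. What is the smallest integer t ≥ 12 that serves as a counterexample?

t = 24

For t = 12, 13, 14, 15, …, 21, 22, 23 the conclusion holds.
t = 24: σ(24) = 60; 60 ≥ 408/7.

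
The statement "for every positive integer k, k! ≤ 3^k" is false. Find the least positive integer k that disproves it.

k = 7

We need the least positive integer k for which k! > 3^k.
The first 6 eligible values, up to k = 6, all satisfy the conclusion.
k = 7: k! = 5040 and 3^k = 2187, so 5040 > 2187.
Thus k = 7 disproves the claim, and no smaller k works.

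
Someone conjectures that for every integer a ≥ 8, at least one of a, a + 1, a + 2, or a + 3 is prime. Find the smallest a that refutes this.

a = 24

For a = 8, 9, 10, 11, …, 21, 22, 23 the conclusion holds.
a = 24: 24 = 2 × 12; 25 = 5 × 5; 26 = 2 × 13; 27 = 3 × 9 — all composite.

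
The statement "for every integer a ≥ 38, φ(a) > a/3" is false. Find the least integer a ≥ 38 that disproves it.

A counterexample is any integer a ≥ 38 such that the claim fails; we check each in order.
The first 4 eligible values, up to a = 41, all satisfy the conclusion.
a = 42: φ(42) = 12 and 42/3 = 14, so φ(42) ≤ 42/3.

a = 42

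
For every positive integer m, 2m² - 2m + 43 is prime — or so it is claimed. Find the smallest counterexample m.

m = 3

A counterexample is any positive integer m such that 2m² - 2m + 43 is not prime; we check each in order.
m = 1: 2m² - 2m + 43 = 43, prime.
m = 2: 2m² - 2m + 43 = 47, prime.
m = 3: 2m² - 2m + 43 = 55 = 5 × 11, composite.
Hence m = 3 is a counterexample.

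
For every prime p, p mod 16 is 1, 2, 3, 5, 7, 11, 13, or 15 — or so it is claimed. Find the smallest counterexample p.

p = 41

Check each prime p in order until the claim fails.
For p = 2, 3, 5, 7, …, 29, 31, 37 the conclusion holds.
p = 41: 41 mod 16 = 9 — not in {1, 2, 3, 5, 7, 11, 13, 15}.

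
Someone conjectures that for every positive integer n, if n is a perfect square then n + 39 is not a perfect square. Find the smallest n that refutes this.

n = 25

We need the least positive integer n for which n is a perfect square but n + 39 is a perfect square.
For n = 1, 4, 9, 16 the conclusion holds.
n = 25: 25 = 5² and 25 + 39 = 64 = 8².
So n = 25 is the smallest counterexample.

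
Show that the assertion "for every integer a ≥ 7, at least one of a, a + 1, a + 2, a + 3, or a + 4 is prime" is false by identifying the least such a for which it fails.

a = 24

We need the least integer a ≥ 7 for which a, a + 1, a + 2, a + 3, a + 4 are all composite.
The first 17 eligible values, up to a = 23, all satisfy the conclusion.
a = 24: 24 = 2 × 12; 25 = 5 × 5; 26 = 2 × 13; 27 = 3 × 9; 28 = 2 × 14 — all composite.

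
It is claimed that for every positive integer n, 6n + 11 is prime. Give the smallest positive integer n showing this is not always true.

A counterexample is any positive integer n such that 6n + 11 is not prime; we check each in order.
n = 1: 6n + 11 = 17, prime.
n = 2: 6n + 11 = 23, prime.
n = 3: 6n + 11 = 29, prime.
n = 4: 6n + 11 = 35 = 5 × 7, composite.
So n = 4 is the smallest counterexample.

n = 4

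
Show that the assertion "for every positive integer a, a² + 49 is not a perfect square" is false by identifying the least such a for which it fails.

We need the least positive integer a for which a² + 49 is a perfect square.
The first 23 eligible values, up to a = 23, all satisfy the conclusion.
a = 24: 24² + 49 = 625 = 25², a perfect square.
Hence a = 24 is a counterexample.

a = 24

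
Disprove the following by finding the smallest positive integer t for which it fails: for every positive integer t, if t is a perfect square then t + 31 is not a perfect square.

t = 225

Check each positive integer t in order until t is a perfect square but t + 31 is a perfect square.
The first 14 eligible values, up to t = 196, all satisfy the conclusion.
t = 225: 225 = 15² and 225 + 31 = 256 = 16².
Hence t = 225 is a counterexample.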